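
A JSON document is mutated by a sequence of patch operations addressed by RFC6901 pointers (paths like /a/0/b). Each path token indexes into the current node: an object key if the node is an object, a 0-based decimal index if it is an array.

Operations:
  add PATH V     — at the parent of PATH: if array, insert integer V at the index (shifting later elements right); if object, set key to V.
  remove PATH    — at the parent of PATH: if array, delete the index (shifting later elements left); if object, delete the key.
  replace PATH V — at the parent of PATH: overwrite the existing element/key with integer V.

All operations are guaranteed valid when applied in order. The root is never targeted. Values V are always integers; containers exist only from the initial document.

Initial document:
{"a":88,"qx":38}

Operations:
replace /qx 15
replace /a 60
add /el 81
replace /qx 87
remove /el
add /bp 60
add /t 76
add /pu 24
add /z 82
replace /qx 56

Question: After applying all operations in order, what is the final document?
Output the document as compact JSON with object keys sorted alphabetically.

After op 1 (replace /qx 15): {"a":88,"qx":15}
After op 2 (replace /a 60): {"a":60,"qx":15}
After op 3 (add /el 81): {"a":60,"el":81,"qx":15}
After op 4 (replace /qx 87): {"a":60,"el":81,"qx":87}
After op 5 (remove /el): {"a":60,"qx":87}
After op 6 (add /bp 60): {"a":60,"bp":60,"qx":87}
After op 7 (add /t 76): {"a":60,"bp":60,"qx":87,"t":76}
After op 8 (add /pu 24): {"a":60,"bp":60,"pu":24,"qx":87,"t":76}
After op 9 (add /z 82): {"a":60,"bp":60,"pu":24,"qx":87,"t":76,"z":82}
After op 10 (replace /qx 56): {"a":60,"bp":60,"pu":24,"qx":56,"t":76,"z":82}

Answer: {"a":60,"bp":60,"pu":24,"qx":56,"t":76,"z":82}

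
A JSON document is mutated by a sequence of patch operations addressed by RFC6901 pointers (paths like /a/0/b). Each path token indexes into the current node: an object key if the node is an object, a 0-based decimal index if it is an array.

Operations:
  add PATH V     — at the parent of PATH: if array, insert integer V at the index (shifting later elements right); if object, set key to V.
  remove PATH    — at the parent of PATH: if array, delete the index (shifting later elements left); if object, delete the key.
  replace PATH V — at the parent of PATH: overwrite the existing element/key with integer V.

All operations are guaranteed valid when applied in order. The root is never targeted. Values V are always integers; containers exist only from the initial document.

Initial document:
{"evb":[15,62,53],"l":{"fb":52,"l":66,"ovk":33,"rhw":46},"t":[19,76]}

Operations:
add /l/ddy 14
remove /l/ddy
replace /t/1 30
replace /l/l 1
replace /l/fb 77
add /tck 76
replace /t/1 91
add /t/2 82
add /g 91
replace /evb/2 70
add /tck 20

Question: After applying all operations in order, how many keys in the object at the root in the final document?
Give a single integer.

Answer: 5

Derivation:
After op 1 (add /l/ddy 14): {"evb":[15,62,53],"l":{"ddy":14,"fb":52,"l":66,"ovk":33,"rhw":46},"t":[19,76]}
After op 2 (remove /l/ddy): {"evb":[15,62,53],"l":{"fb":52,"l":66,"ovk":33,"rhw":46},"t":[19,76]}
After op 3 (replace /t/1 30): {"evb":[15,62,53],"l":{"fb":52,"l":66,"ovk":33,"rhw":46},"t":[19,30]}
After op 4 (replace /l/l 1): {"evb":[15,62,53],"l":{"fb":52,"l":1,"ovk":33,"rhw":46},"t":[19,30]}
After op 5 (replace /l/fb 77): {"evb":[15,62,53],"l":{"fb":77,"l":1,"ovk":33,"rhw":46},"t":[19,30]}
After op 6 (add /tck 76): {"evb":[15,62,53],"l":{"fb":77,"l":1,"ovk":33,"rhw":46},"t":[19,30],"tck":76}
After op 7 (replace /t/1 91): {"evb":[15,62,53],"l":{"fb":77,"l":1,"ovk":33,"rhw":46},"t":[19,91],"tck":76}
After op 8 (add /t/2 82): {"evb":[15,62,53],"l":{"fb":77,"l":1,"ovk":33,"rhw":46},"t":[19,91,82],"tck":76}
After op 9 (add /g 91): {"evb":[15,62,53],"g":91,"l":{"fb":77,"l":1,"ovk":33,"rhw":46},"t":[19,91,82],"tck":76}
After op 10 (replace /evb/2 70): {"evb":[15,62,70],"g":91,"l":{"fb":77,"l":1,"ovk":33,"rhw":46},"t":[19,91,82],"tck":76}
After op 11 (add /tck 20): {"evb":[15,62,70],"g":91,"l":{"fb":77,"l":1,"ovk":33,"rhw":46},"t":[19,91,82],"tck":20}
Size at the root: 5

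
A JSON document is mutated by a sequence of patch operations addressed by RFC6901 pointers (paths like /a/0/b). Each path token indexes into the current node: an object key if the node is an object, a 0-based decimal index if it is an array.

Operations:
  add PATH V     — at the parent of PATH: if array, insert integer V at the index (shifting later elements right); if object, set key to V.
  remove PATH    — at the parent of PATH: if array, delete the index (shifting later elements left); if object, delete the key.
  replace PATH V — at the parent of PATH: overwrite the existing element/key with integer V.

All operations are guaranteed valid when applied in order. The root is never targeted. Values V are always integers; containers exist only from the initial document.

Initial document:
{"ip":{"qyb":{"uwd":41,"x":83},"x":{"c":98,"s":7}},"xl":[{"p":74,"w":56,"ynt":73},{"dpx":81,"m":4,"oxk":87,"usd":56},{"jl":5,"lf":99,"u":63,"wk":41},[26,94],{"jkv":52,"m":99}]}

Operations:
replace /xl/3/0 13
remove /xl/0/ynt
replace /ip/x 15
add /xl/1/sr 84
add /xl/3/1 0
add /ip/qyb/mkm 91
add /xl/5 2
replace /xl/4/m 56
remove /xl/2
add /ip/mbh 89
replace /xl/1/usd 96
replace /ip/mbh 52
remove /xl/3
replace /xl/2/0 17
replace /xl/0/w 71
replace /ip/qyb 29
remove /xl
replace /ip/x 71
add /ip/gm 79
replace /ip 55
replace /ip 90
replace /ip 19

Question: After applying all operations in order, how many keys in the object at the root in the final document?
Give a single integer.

Answer: 1

Derivation:
After op 1 (replace /xl/3/0 13): {"ip":{"qyb":{"uwd":41,"x":83},"x":{"c":98,"s":7}},"xl":[{"p":74,"w":56,"ynt":73},{"dpx":81,"m":4,"oxk":87,"usd":56},{"jl":5,"lf":99,"u":63,"wk":41},[13,94],{"jkv":52,"m":99}]}
After op 2 (remove /xl/0/ynt): {"ip":{"qyb":{"uwd":41,"x":83},"x":{"c":98,"s":7}},"xl":[{"p":74,"w":56},{"dpx":81,"m":4,"oxk":87,"usd":56},{"jl":5,"lf":99,"u":63,"wk":41},[13,94],{"jkv":52,"m":99}]}
After op 3 (replace /ip/x 15): {"ip":{"qyb":{"uwd":41,"x":83},"x":15},"xl":[{"p":74,"w":56},{"dpx":81,"m":4,"oxk":87,"usd":56},{"jl":5,"lf":99,"u":63,"wk":41},[13,94],{"jkv":52,"m":99}]}
After op 4 (add /xl/1/sr 84): {"ip":{"qyb":{"uwd":41,"x":83},"x":15},"xl":[{"p":74,"w":56},{"dpx":81,"m":4,"oxk":87,"sr":84,"usd":56},{"jl":5,"lf":99,"u":63,"wk":41},[13,94],{"jkv":52,"m":99}]}
After op 5 (add /xl/3/1 0): {"ip":{"qyb":{"uwd":41,"x":83},"x":15},"xl":[{"p":74,"w":56},{"dpx":81,"m":4,"oxk":87,"sr":84,"usd":56},{"jl":5,"lf":99,"u":63,"wk":41},[13,0,94],{"jkv":52,"m":99}]}
After op 6 (add /ip/qyb/mkm 91): {"ip":{"qyb":{"mkm":91,"uwd":41,"x":83},"x":15},"xl":[{"p":74,"w":56},{"dpx":81,"m":4,"oxk":87,"sr":84,"usd":56},{"jl":5,"lf":99,"u":63,"wk":41},[13,0,94],{"jkv":52,"m":99}]}
After op 7 (add /xl/5 2): {"ip":{"qyb":{"mkm":91,"uwd":41,"x":83},"x":15},"xl":[{"p":74,"w":56},{"dpx":81,"m":4,"oxk":87,"sr":84,"usd":56},{"jl":5,"lf":99,"u":63,"wk":41},[13,0,94],{"jkv":52,"m":99},2]}
After op 8 (replace /xl/4/m 56): {"ip":{"qyb":{"mkm":91,"uwd":41,"x":83},"x":15},"xl":[{"p":74,"w":56},{"dpx":81,"m":4,"oxk":87,"sr":84,"usd":56},{"jl":5,"lf":99,"u":63,"wk":41},[13,0,94],{"jkv":52,"m":56},2]}
After op 9 (remove /xl/2): {"ip":{"qyb":{"mkm":91,"uwd":41,"x":83},"x":15},"xl":[{"p":74,"w":56},{"dpx":81,"m":4,"oxk":87,"sr":84,"usd":56},[13,0,94],{"jkv":52,"m":56},2]}
After op 10 (add /ip/mbh 89): {"ip":{"mbh":89,"qyb":{"mkm":91,"uwd":41,"x":83},"x":15},"xl":[{"p":74,"w":56},{"dpx":81,"m":4,"oxk":87,"sr":84,"usd":56},[13,0,94],{"jkv":52,"m":56},2]}
After op 11 (replace /xl/1/usd 96): {"ip":{"mbh":89,"qyb":{"mkm":91,"uwd":41,"x":83},"x":15},"xl":[{"p":74,"w":56},{"dpx":81,"m":4,"oxk":87,"sr":84,"usd":96},[13,0,94],{"jkv":52,"m":56},2]}
After op 12 (replace /ip/mbh 52): {"ip":{"mbh":52,"qyb":{"mkm":91,"uwd":41,"x":83},"x":15},"xl":[{"p":74,"w":56},{"dpx":81,"m":4,"oxk":87,"sr":84,"usd":96},[13,0,94],{"jkv":52,"m":56},2]}
After op 13 (remove /xl/3): {"ip":{"mbh":52,"qyb":{"mkm":91,"uwd":41,"x":83},"x":15},"xl":[{"p":74,"w":56},{"dpx":81,"m":4,"oxk":87,"sr":84,"usd":96},[13,0,94],2]}
After op 14 (replace /xl/2/0 17): {"ip":{"mbh":52,"qyb":{"mkm":91,"uwd":41,"x":83},"x":15},"xl":[{"p":74,"w":56},{"dpx":81,"m":4,"oxk":87,"sr":84,"usd":96},[17,0,94],2]}
After op 15 (replace /xl/0/w 71): {"ip":{"mbh":52,"qyb":{"mkm":91,"uwd":41,"x":83},"x":15},"xl":[{"p":74,"w":71},{"dpx":81,"m":4,"oxk":87,"sr":84,"usd":96},[17,0,94],2]}
After op 16 (replace /ip/qyb 29): {"ip":{"mbh":52,"qyb":29,"x":15},"xl":[{"p":74,"w":71},{"dpx":81,"m":4,"oxk":87,"sr":84,"usd":96},[17,0,94],2]}
After op 17 (remove /xl): {"ip":{"mbh":52,"qyb":29,"x":15}}
After op 18 (replace /ip/x 71): {"ip":{"mbh":52,"qyb":29,"x":71}}
After op 19 (add /ip/gm 79): {"ip":{"gm":79,"mbh":52,"qyb":29,"x":71}}
After op 20 (replace /ip 55): {"ip":55}
After op 21 (replace /ip 90): {"ip":90}
After op 22 (replace /ip 19): {"ip":19}
Size at the root: 1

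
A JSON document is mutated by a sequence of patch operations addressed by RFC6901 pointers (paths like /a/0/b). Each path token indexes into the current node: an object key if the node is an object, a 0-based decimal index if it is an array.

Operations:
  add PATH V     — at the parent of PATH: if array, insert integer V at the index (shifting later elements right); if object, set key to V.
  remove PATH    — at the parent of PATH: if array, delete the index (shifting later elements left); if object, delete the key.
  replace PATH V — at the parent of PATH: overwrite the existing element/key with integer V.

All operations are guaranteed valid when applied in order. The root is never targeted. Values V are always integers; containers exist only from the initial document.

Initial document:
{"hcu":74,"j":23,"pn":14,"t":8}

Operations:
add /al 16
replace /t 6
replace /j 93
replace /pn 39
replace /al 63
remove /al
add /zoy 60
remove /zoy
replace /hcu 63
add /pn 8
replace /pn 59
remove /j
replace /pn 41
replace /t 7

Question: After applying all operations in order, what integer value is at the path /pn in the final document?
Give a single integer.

After op 1 (add /al 16): {"al":16,"hcu":74,"j":23,"pn":14,"t":8}
After op 2 (replace /t 6): {"al":16,"hcu":74,"j":23,"pn":14,"t":6}
After op 3 (replace /j 93): {"al":16,"hcu":74,"j":93,"pn":14,"t":6}
After op 4 (replace /pn 39): {"al":16,"hcu":74,"j":93,"pn":39,"t":6}
After op 5 (replace /al 63): {"al":63,"hcu":74,"j":93,"pn":39,"t":6}
After op 6 (remove /al): {"hcu":74,"j":93,"pn":39,"t":6}
After op 7 (add /zoy 60): {"hcu":74,"j":93,"pn":39,"t":6,"zoy":60}
After op 8 (remove /zoy): {"hcu":74,"j":93,"pn":39,"t":6}
After op 9 (replace /hcu 63): {"hcu":63,"j":93,"pn":39,"t":6}
After op 10 (add /pn 8): {"hcu":63,"j":93,"pn":8,"t":6}
After op 11 (replace /pn 59): {"hcu":63,"j":93,"pn":59,"t":6}
After op 12 (remove /j): {"hcu":63,"pn":59,"t":6}
After op 13 (replace /pn 41): {"hcu":63,"pn":41,"t":6}
After op 14 (replace /t 7): {"hcu":63,"pn":41,"t":7}
Value at /pn: 41

Answer: 41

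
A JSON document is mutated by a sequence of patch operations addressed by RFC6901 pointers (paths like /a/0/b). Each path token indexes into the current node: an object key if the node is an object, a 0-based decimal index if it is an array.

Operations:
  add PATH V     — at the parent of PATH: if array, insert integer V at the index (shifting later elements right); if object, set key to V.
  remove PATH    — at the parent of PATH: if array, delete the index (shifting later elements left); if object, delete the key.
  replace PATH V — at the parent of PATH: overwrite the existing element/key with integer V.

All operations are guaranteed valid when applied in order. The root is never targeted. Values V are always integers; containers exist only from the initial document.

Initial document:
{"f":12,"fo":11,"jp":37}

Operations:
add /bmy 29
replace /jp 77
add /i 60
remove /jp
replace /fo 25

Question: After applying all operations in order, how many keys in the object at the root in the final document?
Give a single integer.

After op 1 (add /bmy 29): {"bmy":29,"f":12,"fo":11,"jp":37}
After op 2 (replace /jp 77): {"bmy":29,"f":12,"fo":11,"jp":77}
After op 3 (add /i 60): {"bmy":29,"f":12,"fo":11,"i":60,"jp":77}
After op 4 (remove /jp): {"bmy":29,"f":12,"fo":11,"i":60}
After op 5 (replace /fo 25): {"bmy":29,"f":12,"fo":25,"i":60}
Size at the root: 4

Answer: 4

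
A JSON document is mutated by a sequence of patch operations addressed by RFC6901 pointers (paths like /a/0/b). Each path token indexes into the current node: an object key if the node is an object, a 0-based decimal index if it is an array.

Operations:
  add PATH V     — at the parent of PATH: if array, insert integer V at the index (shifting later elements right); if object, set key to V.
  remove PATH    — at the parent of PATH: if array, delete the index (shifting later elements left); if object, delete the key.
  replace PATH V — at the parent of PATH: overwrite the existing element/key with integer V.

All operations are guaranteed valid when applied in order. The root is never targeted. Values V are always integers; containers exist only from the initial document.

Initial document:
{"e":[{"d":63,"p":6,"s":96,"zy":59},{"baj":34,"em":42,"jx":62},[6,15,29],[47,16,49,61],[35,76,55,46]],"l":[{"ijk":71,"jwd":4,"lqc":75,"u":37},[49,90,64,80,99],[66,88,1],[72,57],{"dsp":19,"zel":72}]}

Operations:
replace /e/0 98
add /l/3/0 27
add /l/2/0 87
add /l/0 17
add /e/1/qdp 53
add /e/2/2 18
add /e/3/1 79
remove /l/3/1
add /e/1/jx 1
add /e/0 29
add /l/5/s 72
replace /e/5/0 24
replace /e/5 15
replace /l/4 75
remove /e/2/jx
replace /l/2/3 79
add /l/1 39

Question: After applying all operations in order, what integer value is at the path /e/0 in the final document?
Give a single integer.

After op 1 (replace /e/0 98): {"e":[98,{"baj":34,"em":42,"jx":62},[6,15,29],[47,16,49,61],[35,76,55,46]],"l":[{"ijk":71,"jwd":4,"lqc":75,"u":37},[49,90,64,80,99],[66,88,1],[72,57],{"dsp":19,"zel":72}]}
After op 2 (add /l/3/0 27): {"e":[98,{"baj":34,"em":42,"jx":62},[6,15,29],[47,16,49,61],[35,76,55,46]],"l":[{"ijk":71,"jwd":4,"lqc":75,"u":37},[49,90,64,80,99],[66,88,1],[27,72,57],{"dsp":19,"zel":72}]}
After op 3 (add /l/2/0 87): {"e":[98,{"baj":34,"em":42,"jx":62},[6,15,29],[47,16,49,61],[35,76,55,46]],"l":[{"ijk":71,"jwd":4,"lqc":75,"u":37},[49,90,64,80,99],[87,66,88,1],[27,72,57],{"dsp":19,"zel":72}]}
After op 4 (add /l/0 17): {"e":[98,{"baj":34,"em":42,"jx":62},[6,15,29],[47,16,49,61],[35,76,55,46]],"l":[17,{"ijk":71,"jwd":4,"lqc":75,"u":37},[49,90,64,80,99],[87,66,88,1],[27,72,57],{"dsp":19,"zel":72}]}
After op 5 (add /e/1/qdp 53): {"e":[98,{"baj":34,"em":42,"jx":62,"qdp":53},[6,15,29],[47,16,49,61],[35,76,55,46]],"l":[17,{"ijk":71,"jwd":4,"lqc":75,"u":37},[49,90,64,80,99],[87,66,88,1],[27,72,57],{"dsp":19,"zel":72}]}
After op 6 (add /e/2/2 18): {"e":[98,{"baj":34,"em":42,"jx":62,"qdp":53},[6,15,18,29],[47,16,49,61],[35,76,55,46]],"l":[17,{"ijk":71,"jwd":4,"lqc":75,"u":37},[49,90,64,80,99],[87,66,88,1],[27,72,57],{"dsp":19,"zel":72}]}
After op 7 (add /e/3/1 79): {"e":[98,{"baj":34,"em":42,"jx":62,"qdp":53},[6,15,18,29],[47,79,16,49,61],[35,76,55,46]],"l":[17,{"ijk":71,"jwd":4,"lqc":75,"u":37},[49,90,64,80,99],[87,66,88,1],[27,72,57],{"dsp":19,"zel":72}]}
After op 8 (remove /l/3/1): {"e":[98,{"baj":34,"em":42,"jx":62,"qdp":53},[6,15,18,29],[47,79,16,49,61],[35,76,55,46]],"l":[17,{"ijk":71,"jwd":4,"lqc":75,"u":37},[49,90,64,80,99],[87,88,1],[27,72,57],{"dsp":19,"zel":72}]}
After op 9 (add /e/1/jx 1): {"e":[98,{"baj":34,"em":42,"jx":1,"qdp":53},[6,15,18,29],[47,79,16,49,61],[35,76,55,46]],"l":[17,{"ijk":71,"jwd":4,"lqc":75,"u":37},[49,90,64,80,99],[87,88,1],[27,72,57],{"dsp":19,"zel":72}]}
After op 10 (add /e/0 29): {"e":[29,98,{"baj":34,"em":42,"jx":1,"qdp":53},[6,15,18,29],[47,79,16,49,61],[35,76,55,46]],"l":[17,{"ijk":71,"jwd":4,"lqc":75,"u":37},[49,90,64,80,99],[87,88,1],[27,72,57],{"dsp":19,"zel":72}]}
After op 11 (add /l/5/s 72): {"e":[29,98,{"baj":34,"em":42,"jx":1,"qdp":53},[6,15,18,29],[47,79,16,49,61],[35,76,55,46]],"l":[17,{"ijk":71,"jwd":4,"lqc":75,"u":37},[49,90,64,80,99],[87,88,1],[27,72,57],{"dsp":19,"s":72,"zel":72}]}
After op 12 (replace /e/5/0 24): {"e":[29,98,{"baj":34,"em":42,"jx":1,"qdp":53},[6,15,18,29],[47,79,16,49,61],[24,76,55,46]],"l":[17,{"ijk":71,"jwd":4,"lqc":75,"u":37},[49,90,64,80,99],[87,88,1],[27,72,57],{"dsp":19,"s":72,"zel":72}]}
After op 13 (replace /e/5 15): {"e":[29,98,{"baj":34,"em":42,"jx":1,"qdp":53},[6,15,18,29],[47,79,16,49,61],15],"l":[17,{"ijk":71,"jwd":4,"lqc":75,"u":37},[49,90,64,80,99],[87,88,1],[27,72,57],{"dsp":19,"s":72,"zel":72}]}
After op 14 (replace /l/4 75): {"e":[29,98,{"baj":34,"em":42,"jx":1,"qdp":53},[6,15,18,29],[47,79,16,49,61],15],"l":[17,{"ijk":71,"jwd":4,"lqc":75,"u":37},[49,90,64,80,99],[87,88,1],75,{"dsp":19,"s":72,"zel":72}]}
After op 15 (remove /e/2/jx): {"e":[29,98,{"baj":34,"em":42,"qdp":53},[6,15,18,29],[47,79,16,49,61],15],"l":[17,{"ijk":71,"jwd":4,"lqc":75,"u":37},[49,90,64,80,99],[87,88,1],75,{"dsp":19,"s":72,"zel":72}]}
After op 16 (replace /l/2/3 79): {"e":[29,98,{"baj":34,"em":42,"qdp":53},[6,15,18,29],[47,79,16,49,61],15],"l":[17,{"ijk":71,"jwd":4,"lqc":75,"u":37},[49,90,64,79,99],[87,88,1],75,{"dsp":19,"s":72,"zel":72}]}
After op 17 (add /l/1 39): {"e":[29,98,{"baj":34,"em":42,"qdp":53},[6,15,18,29],[47,79,16,49,61],15],"l":[17,39,{"ijk":71,"jwd":4,"lqc":75,"u":37},[49,90,64,79,99],[87,88,1],75,{"dsp":19,"s":72,"zel":72}]}
Value at /e/0: 29

Answer: 29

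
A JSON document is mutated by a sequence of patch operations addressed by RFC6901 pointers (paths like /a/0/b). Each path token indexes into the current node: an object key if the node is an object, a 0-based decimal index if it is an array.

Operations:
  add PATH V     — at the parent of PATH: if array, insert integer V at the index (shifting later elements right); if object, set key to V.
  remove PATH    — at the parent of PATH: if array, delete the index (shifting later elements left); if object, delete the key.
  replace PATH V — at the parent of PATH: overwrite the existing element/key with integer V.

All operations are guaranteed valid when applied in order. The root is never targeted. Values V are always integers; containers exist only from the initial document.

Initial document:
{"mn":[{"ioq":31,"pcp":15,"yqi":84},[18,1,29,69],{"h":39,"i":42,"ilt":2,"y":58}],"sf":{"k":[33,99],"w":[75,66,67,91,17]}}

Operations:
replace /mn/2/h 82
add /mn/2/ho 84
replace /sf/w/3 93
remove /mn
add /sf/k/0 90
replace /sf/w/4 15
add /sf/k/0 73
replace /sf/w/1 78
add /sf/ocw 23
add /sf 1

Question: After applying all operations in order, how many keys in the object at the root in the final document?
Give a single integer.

After op 1 (replace /mn/2/h 82): {"mn":[{"ioq":31,"pcp":15,"yqi":84},[18,1,29,69],{"h":82,"i":42,"ilt":2,"y":58}],"sf":{"k":[33,99],"w":[75,66,67,91,17]}}
After op 2 (add /mn/2/ho 84): {"mn":[{"ioq":31,"pcp":15,"yqi":84},[18,1,29,69],{"h":82,"ho":84,"i":42,"ilt":2,"y":58}],"sf":{"k":[33,99],"w":[75,66,67,91,17]}}
After op 3 (replace /sf/w/3 93): {"mn":[{"ioq":31,"pcp":15,"yqi":84},[18,1,29,69],{"h":82,"ho":84,"i":42,"ilt":2,"y":58}],"sf":{"k":[33,99],"w":[75,66,67,93,17]}}
After op 4 (remove /mn): {"sf":{"k":[33,99],"w":[75,66,67,93,17]}}
After op 5 (add /sf/k/0 90): {"sf":{"k":[90,33,99],"w":[75,66,67,93,17]}}
After op 6 (replace /sf/w/4 15): {"sf":{"k":[90,33,99],"w":[75,66,67,93,15]}}
After op 7 (add /sf/k/0 73): {"sf":{"k":[73,90,33,99],"w":[75,66,67,93,15]}}
After op 8 (replace /sf/w/1 78): {"sf":{"k":[73,90,33,99],"w":[75,78,67,93,15]}}
After op 9 (add /sf/ocw 23): {"sf":{"k":[73,90,33,99],"ocw":23,"w":[75,78,67,93,15]}}
After op 10 (add /sf 1): {"sf":1}
Size at the root: 1

Answer: 1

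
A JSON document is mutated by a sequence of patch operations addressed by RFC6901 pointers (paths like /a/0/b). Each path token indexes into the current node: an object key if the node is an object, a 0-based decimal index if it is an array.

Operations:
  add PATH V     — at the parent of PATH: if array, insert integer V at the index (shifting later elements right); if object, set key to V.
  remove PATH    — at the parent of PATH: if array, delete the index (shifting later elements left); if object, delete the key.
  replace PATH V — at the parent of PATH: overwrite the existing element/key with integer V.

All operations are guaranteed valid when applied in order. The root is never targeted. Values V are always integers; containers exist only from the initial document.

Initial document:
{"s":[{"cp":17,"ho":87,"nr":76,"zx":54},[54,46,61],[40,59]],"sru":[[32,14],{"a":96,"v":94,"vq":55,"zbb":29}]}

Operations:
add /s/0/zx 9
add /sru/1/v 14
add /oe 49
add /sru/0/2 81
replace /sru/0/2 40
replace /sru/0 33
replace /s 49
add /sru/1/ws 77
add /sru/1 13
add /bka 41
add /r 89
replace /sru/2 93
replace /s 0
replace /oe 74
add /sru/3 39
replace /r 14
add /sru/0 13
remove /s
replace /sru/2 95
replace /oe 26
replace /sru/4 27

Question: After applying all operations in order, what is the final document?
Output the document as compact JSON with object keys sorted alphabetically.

After op 1 (add /s/0/zx 9): {"s":[{"cp":17,"ho":87,"nr":76,"zx":9},[54,46,61],[40,59]],"sru":[[32,14],{"a":96,"v":94,"vq":55,"zbb":29}]}
After op 2 (add /sru/1/v 14): {"s":[{"cp":17,"ho":87,"nr":76,"zx":9},[54,46,61],[40,59]],"sru":[[32,14],{"a":96,"v":14,"vq":55,"zbb":29}]}
After op 3 (add /oe 49): {"oe":49,"s":[{"cp":17,"ho":87,"nr":76,"zx":9},[54,46,61],[40,59]],"sru":[[32,14],{"a":96,"v":14,"vq":55,"zbb":29}]}
After op 4 (add /sru/0/2 81): {"oe":49,"s":[{"cp":17,"ho":87,"nr":76,"zx":9},[54,46,61],[40,59]],"sru":[[32,14,81],{"a":96,"v":14,"vq":55,"zbb":29}]}
After op 5 (replace /sru/0/2 40): {"oe":49,"s":[{"cp":17,"ho":87,"nr":76,"zx":9},[54,46,61],[40,59]],"sru":[[32,14,40],{"a":96,"v":14,"vq":55,"zbb":29}]}
After op 6 (replace /sru/0 33): {"oe":49,"s":[{"cp":17,"ho":87,"nr":76,"zx":9},[54,46,61],[40,59]],"sru":[33,{"a":96,"v":14,"vq":55,"zbb":29}]}
After op 7 (replace /s 49): {"oe":49,"s":49,"sru":[33,{"a":96,"v":14,"vq":55,"zbb":29}]}
After op 8 (add /sru/1/ws 77): {"oe":49,"s":49,"sru":[33,{"a":96,"v":14,"vq":55,"ws":77,"zbb":29}]}
After op 9 (add /sru/1 13): {"oe":49,"s":49,"sru":[33,13,{"a":96,"v":14,"vq":55,"ws":77,"zbb":29}]}
After op 10 (add /bka 41): {"bka":41,"oe":49,"s":49,"sru":[33,13,{"a":96,"v":14,"vq":55,"ws":77,"zbb":29}]}
After op 11 (add /r 89): {"bka":41,"oe":49,"r":89,"s":49,"sru":[33,13,{"a":96,"v":14,"vq":55,"ws":77,"zbb":29}]}
After op 12 (replace /sru/2 93): {"bka":41,"oe":49,"r":89,"s":49,"sru":[33,13,93]}
After op 13 (replace /s 0): {"bka":41,"oe":49,"r":89,"s":0,"sru":[33,13,93]}
After op 14 (replace /oe 74): {"bka":41,"oe":74,"r":89,"s":0,"sru":[33,13,93]}
After op 15 (add /sru/3 39): {"bka":41,"oe":74,"r":89,"s":0,"sru":[33,13,93,39]}
After op 16 (replace /r 14): {"bka":41,"oe":74,"r":14,"s":0,"sru":[33,13,93,39]}
After op 17 (add /sru/0 13): {"bka":41,"oe":74,"r":14,"s":0,"sru":[13,33,13,93,39]}
After op 18 (remove /s): {"bka":41,"oe":74,"r":14,"sru":[13,33,13,93,39]}
After op 19 (replace /sru/2 95): {"bka":41,"oe":74,"r":14,"sru":[13,33,95,93,39]}
After op 20 (replace /oe 26): {"bka":41,"oe":26,"r":14,"sru":[13,33,95,93,39]}
After op 21 (replace /sru/4 27): {"bka":41,"oe":26,"r":14,"sru":[13,33,95,93,27]}

Answer: {"bka":41,"oe":26,"r":14,"sru":[13,33,95,93,27]}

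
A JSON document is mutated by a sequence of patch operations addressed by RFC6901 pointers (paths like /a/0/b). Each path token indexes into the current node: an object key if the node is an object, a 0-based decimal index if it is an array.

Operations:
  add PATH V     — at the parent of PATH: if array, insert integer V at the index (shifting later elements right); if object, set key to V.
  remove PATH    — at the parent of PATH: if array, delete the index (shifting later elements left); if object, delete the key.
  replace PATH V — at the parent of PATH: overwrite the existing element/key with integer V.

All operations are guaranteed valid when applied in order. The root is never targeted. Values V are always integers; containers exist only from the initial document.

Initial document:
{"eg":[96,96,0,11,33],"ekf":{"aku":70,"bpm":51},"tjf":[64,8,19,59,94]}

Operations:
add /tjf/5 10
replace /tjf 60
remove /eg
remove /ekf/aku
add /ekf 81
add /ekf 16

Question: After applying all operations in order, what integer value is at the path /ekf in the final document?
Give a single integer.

Answer: 16

Derivation:
After op 1 (add /tjf/5 10): {"eg":[96,96,0,11,33],"ekf":{"aku":70,"bpm":51},"tjf":[64,8,19,59,94,10]}
After op 2 (replace /tjf 60): {"eg":[96,96,0,11,33],"ekf":{"aku":70,"bpm":51},"tjf":60}
After op 3 (remove /eg): {"ekf":{"aku":70,"bpm":51},"tjf":60}
After op 4 (remove /ekf/aku): {"ekf":{"bpm":51},"tjf":60}
After op 5 (add /ekf 81): {"ekf":81,"tjf":60}
After op 6 (add /ekf 16): {"ekf":16,"tjf":60}
Value at /ekf: 16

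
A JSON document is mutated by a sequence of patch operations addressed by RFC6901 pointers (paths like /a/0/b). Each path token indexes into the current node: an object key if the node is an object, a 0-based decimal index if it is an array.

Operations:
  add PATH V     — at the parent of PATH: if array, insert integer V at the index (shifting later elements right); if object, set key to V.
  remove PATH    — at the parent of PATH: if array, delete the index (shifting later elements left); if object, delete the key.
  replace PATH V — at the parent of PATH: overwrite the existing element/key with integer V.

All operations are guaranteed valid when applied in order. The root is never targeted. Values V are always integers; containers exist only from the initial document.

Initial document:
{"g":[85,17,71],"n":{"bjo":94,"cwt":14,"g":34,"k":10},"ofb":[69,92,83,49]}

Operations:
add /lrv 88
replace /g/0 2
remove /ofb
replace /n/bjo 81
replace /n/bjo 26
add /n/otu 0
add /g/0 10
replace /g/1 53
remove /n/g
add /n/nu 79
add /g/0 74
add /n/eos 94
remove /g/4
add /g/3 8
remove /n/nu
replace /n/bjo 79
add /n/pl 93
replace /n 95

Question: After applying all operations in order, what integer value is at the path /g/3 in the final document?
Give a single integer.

Answer: 8

Derivation:
After op 1 (add /lrv 88): {"g":[85,17,71],"lrv":88,"n":{"bjo":94,"cwt":14,"g":34,"k":10},"ofb":[69,92,83,49]}
After op 2 (replace /g/0 2): {"g":[2,17,71],"lrv":88,"n":{"bjo":94,"cwt":14,"g":34,"k":10},"ofb":[69,92,83,49]}
After op 3 (remove /ofb): {"g":[2,17,71],"lrv":88,"n":{"bjo":94,"cwt":14,"g":34,"k":10}}
After op 4 (replace /n/bjo 81): {"g":[2,17,71],"lrv":88,"n":{"bjo":81,"cwt":14,"g":34,"k":10}}
After op 5 (replace /n/bjo 26): {"g":[2,17,71],"lrv":88,"n":{"bjo":26,"cwt":14,"g":34,"k":10}}
After op 6 (add /n/otu 0): {"g":[2,17,71],"lrv":88,"n":{"bjo":26,"cwt":14,"g":34,"k":10,"otu":0}}
After op 7 (add /g/0 10): {"g":[10,2,17,71],"lrv":88,"n":{"bjo":26,"cwt":14,"g":34,"k":10,"otu":0}}
After op 8 (replace /g/1 53): {"g":[10,53,17,71],"lrv":88,"n":{"bjo":26,"cwt":14,"g":34,"k":10,"otu":0}}
After op 9 (remove /n/g): {"g":[10,53,17,71],"lrv":88,"n":{"bjo":26,"cwt":14,"k":10,"otu":0}}
After op 10 (add /n/nu 79): {"g":[10,53,17,71],"lrv":88,"n":{"bjo":26,"cwt":14,"k":10,"nu":79,"otu":0}}
After op 11 (add /g/0 74): {"g":[74,10,53,17,71],"lrv":88,"n":{"bjo":26,"cwt":14,"k":10,"nu":79,"otu":0}}
After op 12 (add /n/eos 94): {"g":[74,10,53,17,71],"lrv":88,"n":{"bjo":26,"cwt":14,"eos":94,"k":10,"nu":79,"otu":0}}
After op 13 (remove /g/4): {"g":[74,10,53,17],"lrv":88,"n":{"bjo":26,"cwt":14,"eos":94,"k":10,"nu":79,"otu":0}}
After op 14 (add /g/3 8): {"g":[74,10,53,8,17],"lrv":88,"n":{"bjo":26,"cwt":14,"eos":94,"k":10,"nu":79,"otu":0}}
After op 15 (remove /n/nu): {"g":[74,10,53,8,17],"lrv":88,"n":{"bjo":26,"cwt":14,"eos":94,"k":10,"otu":0}}
After op 16 (replace /n/bjo 79): {"g":[74,10,53,8,17],"lrv":88,"n":{"bjo":79,"cwt":14,"eos":94,"k":10,"otu":0}}
After op 17 (add /n/pl 93): {"g":[74,10,53,8,17],"lrv":88,"n":{"bjo":79,"cwt":14,"eos":94,"k":10,"otu":0,"pl":93}}
After op 18 (replace /n 95): {"g":[74,10,53,8,17],"lrv":88,"n":95}
Value at /g/3: 8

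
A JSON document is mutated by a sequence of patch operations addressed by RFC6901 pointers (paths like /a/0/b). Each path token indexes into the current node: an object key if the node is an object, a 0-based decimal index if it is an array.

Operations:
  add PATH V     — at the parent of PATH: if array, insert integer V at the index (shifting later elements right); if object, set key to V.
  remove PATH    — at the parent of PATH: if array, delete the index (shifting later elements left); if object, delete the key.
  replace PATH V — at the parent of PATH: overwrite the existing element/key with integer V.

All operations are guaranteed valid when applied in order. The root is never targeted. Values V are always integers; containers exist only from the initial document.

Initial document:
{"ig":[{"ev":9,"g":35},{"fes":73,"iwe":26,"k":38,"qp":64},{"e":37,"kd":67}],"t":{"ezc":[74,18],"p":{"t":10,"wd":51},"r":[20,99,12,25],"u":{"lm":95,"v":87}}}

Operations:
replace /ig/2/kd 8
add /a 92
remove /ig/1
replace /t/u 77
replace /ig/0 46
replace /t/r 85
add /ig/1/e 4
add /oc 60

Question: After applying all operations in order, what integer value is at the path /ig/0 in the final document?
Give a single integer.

Answer: 46

Derivation:
After op 1 (replace /ig/2/kd 8): {"ig":[{"ev":9,"g":35},{"fes":73,"iwe":26,"k":38,"qp":64},{"e":37,"kd":8}],"t":{"ezc":[74,18],"p":{"t":10,"wd":51},"r":[20,99,12,25],"u":{"lm":95,"v":87}}}
After op 2 (add /a 92): {"a":92,"ig":[{"ev":9,"g":35},{"fes":73,"iwe":26,"k":38,"qp":64},{"e":37,"kd":8}],"t":{"ezc":[74,18],"p":{"t":10,"wd":51},"r":[20,99,12,25],"u":{"lm":95,"v":87}}}
After op 3 (remove /ig/1): {"a":92,"ig":[{"ev":9,"g":35},{"e":37,"kd":8}],"t":{"ezc":[74,18],"p":{"t":10,"wd":51},"r":[20,99,12,25],"u":{"lm":95,"v":87}}}
After op 4 (replace /t/u 77): {"a":92,"ig":[{"ev":9,"g":35},{"e":37,"kd":8}],"t":{"ezc":[74,18],"p":{"t":10,"wd":51},"r":[20,99,12,25],"u":77}}
After op 5 (replace /ig/0 46): {"a":92,"ig":[46,{"e":37,"kd":8}],"t":{"ezc":[74,18],"p":{"t":10,"wd":51},"r":[20,99,12,25],"u":77}}
After op 6 (replace /t/r 85): {"a":92,"ig":[46,{"e":37,"kd":8}],"t":{"ezc":[74,18],"p":{"t":10,"wd":51},"r":85,"u":77}}
After op 7 (add /ig/1/e 4): {"a":92,"ig":[46,{"e":4,"kd":8}],"t":{"ezc":[74,18],"p":{"t":10,"wd":51},"r":85,"u":77}}
After op 8 (add /oc 60): {"a":92,"ig":[46,{"e":4,"kd":8}],"oc":60,"t":{"ezc":[74,18],"p":{"t":10,"wd":51},"r":85,"u":77}}
Value at /ig/0: 46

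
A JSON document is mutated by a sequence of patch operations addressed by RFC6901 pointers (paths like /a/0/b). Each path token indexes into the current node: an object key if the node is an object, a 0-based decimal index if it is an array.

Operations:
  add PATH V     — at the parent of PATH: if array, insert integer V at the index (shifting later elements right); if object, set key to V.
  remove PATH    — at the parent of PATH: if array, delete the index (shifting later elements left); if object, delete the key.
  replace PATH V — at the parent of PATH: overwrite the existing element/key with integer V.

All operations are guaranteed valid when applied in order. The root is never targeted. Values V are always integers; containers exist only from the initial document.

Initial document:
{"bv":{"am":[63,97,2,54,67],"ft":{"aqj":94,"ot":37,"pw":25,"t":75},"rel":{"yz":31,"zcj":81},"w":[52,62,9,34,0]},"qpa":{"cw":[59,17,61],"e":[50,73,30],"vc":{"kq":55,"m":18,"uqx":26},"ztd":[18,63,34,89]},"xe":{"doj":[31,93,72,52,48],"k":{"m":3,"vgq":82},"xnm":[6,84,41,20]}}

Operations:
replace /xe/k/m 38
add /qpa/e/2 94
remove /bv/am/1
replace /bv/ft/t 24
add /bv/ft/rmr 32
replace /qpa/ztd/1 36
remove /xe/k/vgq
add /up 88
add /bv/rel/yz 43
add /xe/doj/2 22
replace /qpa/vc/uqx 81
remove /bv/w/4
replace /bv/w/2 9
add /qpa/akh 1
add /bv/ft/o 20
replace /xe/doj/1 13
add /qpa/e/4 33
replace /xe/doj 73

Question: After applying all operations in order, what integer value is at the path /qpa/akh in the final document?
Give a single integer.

After op 1 (replace /xe/k/m 38): {"bv":{"am":[63,97,2,54,67],"ft":{"aqj":94,"ot":37,"pw":25,"t":75},"rel":{"yz":31,"zcj":81},"w":[52,62,9,34,0]},"qpa":{"cw":[59,17,61],"e":[50,73,30],"vc":{"kq":55,"m":18,"uqx":26},"ztd":[18,63,34,89]},"xe":{"doj":[31,93,72,52,48],"k":{"m":38,"vgq":82},"xnm":[6,84,41,20]}}
After op 2 (add /qpa/e/2 94): {"bv":{"am":[63,97,2,54,67],"ft":{"aqj":94,"ot":37,"pw":25,"t":75},"rel":{"yz":31,"zcj":81},"w":[52,62,9,34,0]},"qpa":{"cw":[59,17,61],"e":[50,73,94,30],"vc":{"kq":55,"m":18,"uqx":26},"ztd":[18,63,34,89]},"xe":{"doj":[31,93,72,52,48],"k":{"m":38,"vgq":82},"xnm":[6,84,41,20]}}
After op 3 (remove /bv/am/1): {"bv":{"am":[63,2,54,67],"ft":{"aqj":94,"ot":37,"pw":25,"t":75},"rel":{"yz":31,"zcj":81},"w":[52,62,9,34,0]},"qpa":{"cw":[59,17,61],"e":[50,73,94,30],"vc":{"kq":55,"m":18,"uqx":26},"ztd":[18,63,34,89]},"xe":{"doj":[31,93,72,52,48],"k":{"m":38,"vgq":82},"xnm":[6,84,41,20]}}
After op 4 (replace /bv/ft/t 24): {"bv":{"am":[63,2,54,67],"ft":{"aqj":94,"ot":37,"pw":25,"t":24},"rel":{"yz":31,"zcj":81},"w":[52,62,9,34,0]},"qpa":{"cw":[59,17,61],"e":[50,73,94,30],"vc":{"kq":55,"m":18,"uqx":26},"ztd":[18,63,34,89]},"xe":{"doj":[31,93,72,52,48],"k":{"m":38,"vgq":82},"xnm":[6,84,41,20]}}
After op 5 (add /bv/ft/rmr 32): {"bv":{"am":[63,2,54,67],"ft":{"aqj":94,"ot":37,"pw":25,"rmr":32,"t":24},"rel":{"yz":31,"zcj":81},"w":[52,62,9,34,0]},"qpa":{"cw":[59,17,61],"e":[50,73,94,30],"vc":{"kq":55,"m":18,"uqx":26},"ztd":[18,63,34,89]},"xe":{"doj":[31,93,72,52,48],"k":{"m":38,"vgq":82},"xnm":[6,84,41,20]}}
After op 6 (replace /qpa/ztd/1 36): {"bv":{"am":[63,2,54,67],"ft":{"aqj":94,"ot":37,"pw":25,"rmr":32,"t":24},"rel":{"yz":31,"zcj":81},"w":[52,62,9,34,0]},"qpa":{"cw":[59,17,61],"e":[50,73,94,30],"vc":{"kq":55,"m":18,"uqx":26},"ztd":[18,36,34,89]},"xe":{"doj":[31,93,72,52,48],"k":{"m":38,"vgq":82},"xnm":[6,84,41,20]}}
After op 7 (remove /xe/k/vgq): {"bv":{"am":[63,2,54,67],"ft":{"aqj":94,"ot":37,"pw":25,"rmr":32,"t":24},"rel":{"yz":31,"zcj":81},"w":[52,62,9,34,0]},"qpa":{"cw":[59,17,61],"e":[50,73,94,30],"vc":{"kq":55,"m":18,"uqx":26},"ztd":[18,36,34,89]},"xe":{"doj":[31,93,72,52,48],"k":{"m":38},"xnm":[6,84,41,20]}}
After op 8 (add /up 88): {"bv":{"am":[63,2,54,67],"ft":{"aqj":94,"ot":37,"pw":25,"rmr":32,"t":24},"rel":{"yz":31,"zcj":81},"w":[52,62,9,34,0]},"qpa":{"cw":[59,17,61],"e":[50,73,94,30],"vc":{"kq":55,"m":18,"uqx":26},"ztd":[18,36,34,89]},"up":88,"xe":{"doj":[31,93,72,52,48],"k":{"m":38},"xnm":[6,84,41,20]}}
After op 9 (add /bv/rel/yz 43): {"bv":{"am":[63,2,54,67],"ft":{"aqj":94,"ot":37,"pw":25,"rmr":32,"t":24},"rel":{"yz":43,"zcj":81},"w":[52,62,9,34,0]},"qpa":{"cw":[59,17,61],"e":[50,73,94,30],"vc":{"kq":55,"m":18,"uqx":26},"ztd":[18,36,34,89]},"up":88,"xe":{"doj":[31,93,72,52,48],"k":{"m":38},"xnm":[6,84,41,20]}}
After op 10 (add /xe/doj/2 22): {"bv":{"am":[63,2,54,67],"ft":{"aqj":94,"ot":37,"pw":25,"rmr":32,"t":24},"rel":{"yz":43,"zcj":81},"w":[52,62,9,34,0]},"qpa":{"cw":[59,17,61],"e":[50,73,94,30],"vc":{"kq":55,"m":18,"uqx":26},"ztd":[18,36,34,89]},"up":88,"xe":{"doj":[31,93,22,72,52,48],"k":{"m":38},"xnm":[6,84,41,20]}}
After op 11 (replace /qpa/vc/uqx 81): {"bv":{"am":[63,2,54,67],"ft":{"aqj":94,"ot":37,"pw":25,"rmr":32,"t":24},"rel":{"yz":43,"zcj":81},"w":[52,62,9,34,0]},"qpa":{"cw":[59,17,61],"e":[50,73,94,30],"vc":{"kq":55,"m":18,"uqx":81},"ztd":[18,36,34,89]},"up":88,"xe":{"doj":[31,93,22,72,52,48],"k":{"m":38},"xnm":[6,84,41,20]}}
After op 12 (remove /bv/w/4): {"bv":{"am":[63,2,54,67],"ft":{"aqj":94,"ot":37,"pw":25,"rmr":32,"t":24},"rel":{"yz":43,"zcj":81},"w":[52,62,9,34]},"qpa":{"cw":[59,17,61],"e":[50,73,94,30],"vc":{"kq":55,"m":18,"uqx":81},"ztd":[18,36,34,89]},"up":88,"xe":{"doj":[31,93,22,72,52,48],"k":{"m":38},"xnm":[6,84,41,20]}}
After op 13 (replace /bv/w/2 9): {"bv":{"am":[63,2,54,67],"ft":{"aqj":94,"ot":37,"pw":25,"rmr":32,"t":24},"rel":{"yz":43,"zcj":81},"w":[52,62,9,34]},"qpa":{"cw":[59,17,61],"e":[50,73,94,30],"vc":{"kq":55,"m":18,"uqx":81},"ztd":[18,36,34,89]},"up":88,"xe":{"doj":[31,93,22,72,52,48],"k":{"m":38},"xnm":[6,84,41,20]}}
After op 14 (add /qpa/akh 1): {"bv":{"am":[63,2,54,67],"ft":{"aqj":94,"ot":37,"pw":25,"rmr":32,"t":24},"rel":{"yz":43,"zcj":81},"w":[52,62,9,34]},"qpa":{"akh":1,"cw":[59,17,61],"e":[50,73,94,30],"vc":{"kq":55,"m":18,"uqx":81},"ztd":[18,36,34,89]},"up":88,"xe":{"doj":[31,93,22,72,52,48],"k":{"m":38},"xnm":[6,84,41,20]}}
After op 15 (add /bv/ft/o 20): {"bv":{"am":[63,2,54,67],"ft":{"aqj":94,"o":20,"ot":37,"pw":25,"rmr":32,"t":24},"rel":{"yz":43,"zcj":81},"w":[52,62,9,34]},"qpa":{"akh":1,"cw":[59,17,61],"e":[50,73,94,30],"vc":{"kq":55,"m":18,"uqx":81},"ztd":[18,36,34,89]},"up":88,"xe":{"doj":[31,93,22,72,52,48],"k":{"m":38},"xnm":[6,84,41,20]}}
After op 16 (replace /xe/doj/1 13): {"bv":{"am":[63,2,54,67],"ft":{"aqj":94,"o":20,"ot":37,"pw":25,"rmr":32,"t":24},"rel":{"yz":43,"zcj":81},"w":[52,62,9,34]},"qpa":{"akh":1,"cw":[59,17,61],"e":[50,73,94,30],"vc":{"kq":55,"m":18,"uqx":81},"ztd":[18,36,34,89]},"up":88,"xe":{"doj":[31,13,22,72,52,48],"k":{"m":38},"xnm":[6,84,41,20]}}
After op 17 (add /qpa/e/4 33): {"bv":{"am":[63,2,54,67],"ft":{"aqj":94,"o":20,"ot":37,"pw":25,"rmr":32,"t":24},"rel":{"yz":43,"zcj":81},"w":[52,62,9,34]},"qpa":{"akh":1,"cw":[59,17,61],"e":[50,73,94,30,33],"vc":{"kq":55,"m":18,"uqx":81},"ztd":[18,36,34,89]},"up":88,"xe":{"doj":[31,13,22,72,52,48],"k":{"m":38},"xnm":[6,84,41,20]}}
After op 18 (replace /xe/doj 73): {"bv":{"am":[63,2,54,67],"ft":{"aqj":94,"o":20,"ot":37,"pw":25,"rmr":32,"t":24},"rel":{"yz":43,"zcj":81},"w":[52,62,9,34]},"qpa":{"akh":1,"cw":[59,17,61],"e":[50,73,94,30,33],"vc":{"kq":55,"m":18,"uqx":81},"ztd":[18,36,34,89]},"up":88,"xe":{"doj":73,"k":{"m":38},"xnm":[6,84,41,20]}}
Value at /qpa/akh: 1

Answer: 1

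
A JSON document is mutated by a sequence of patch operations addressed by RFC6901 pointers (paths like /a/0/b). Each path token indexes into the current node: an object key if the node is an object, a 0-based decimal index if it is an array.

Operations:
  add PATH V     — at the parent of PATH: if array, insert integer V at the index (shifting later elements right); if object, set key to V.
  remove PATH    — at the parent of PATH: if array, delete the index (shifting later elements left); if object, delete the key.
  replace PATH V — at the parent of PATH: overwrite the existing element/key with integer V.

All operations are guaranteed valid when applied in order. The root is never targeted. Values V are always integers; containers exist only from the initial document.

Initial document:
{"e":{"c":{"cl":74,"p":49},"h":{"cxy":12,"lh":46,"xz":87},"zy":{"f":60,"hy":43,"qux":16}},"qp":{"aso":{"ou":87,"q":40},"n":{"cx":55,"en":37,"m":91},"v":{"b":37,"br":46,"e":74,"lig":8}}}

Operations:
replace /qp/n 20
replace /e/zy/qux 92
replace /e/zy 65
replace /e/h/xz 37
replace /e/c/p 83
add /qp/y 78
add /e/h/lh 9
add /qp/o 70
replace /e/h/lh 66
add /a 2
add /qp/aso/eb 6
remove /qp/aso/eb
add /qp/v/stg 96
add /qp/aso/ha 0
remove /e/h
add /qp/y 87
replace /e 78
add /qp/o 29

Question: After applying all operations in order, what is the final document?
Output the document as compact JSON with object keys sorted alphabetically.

After op 1 (replace /qp/n 20): {"e":{"c":{"cl":74,"p":49},"h":{"cxy":12,"lh":46,"xz":87},"zy":{"f":60,"hy":43,"qux":16}},"qp":{"aso":{"ou":87,"q":40},"n":20,"v":{"b":37,"br":46,"e":74,"lig":8}}}
After op 2 (replace /e/zy/qux 92): {"e":{"c":{"cl":74,"p":49},"h":{"cxy":12,"lh":46,"xz":87},"zy":{"f":60,"hy":43,"qux":92}},"qp":{"aso":{"ou":87,"q":40},"n":20,"v":{"b":37,"br":46,"e":74,"lig":8}}}
After op 3 (replace /e/zy 65): {"e":{"c":{"cl":74,"p":49},"h":{"cxy":12,"lh":46,"xz":87},"zy":65},"qp":{"aso":{"ou":87,"q":40},"n":20,"v":{"b":37,"br":46,"e":74,"lig":8}}}
After op 4 (replace /e/h/xz 37): {"e":{"c":{"cl":74,"p":49},"h":{"cxy":12,"lh":46,"xz":37},"zy":65},"qp":{"aso":{"ou":87,"q":40},"n":20,"v":{"b":37,"br":46,"e":74,"lig":8}}}
After op 5 (replace /e/c/p 83): {"e":{"c":{"cl":74,"p":83},"h":{"cxy":12,"lh":46,"xz":37},"zy":65},"qp":{"aso":{"ou":87,"q":40},"n":20,"v":{"b":37,"br":46,"e":74,"lig":8}}}
After op 6 (add /qp/y 78): {"e":{"c":{"cl":74,"p":83},"h":{"cxy":12,"lh":46,"xz":37},"zy":65},"qp":{"aso":{"ou":87,"q":40},"n":20,"v":{"b":37,"br":46,"e":74,"lig":8},"y":78}}
After op 7 (add /e/h/lh 9): {"e":{"c":{"cl":74,"p":83},"h":{"cxy":12,"lh":9,"xz":37},"zy":65},"qp":{"aso":{"ou":87,"q":40},"n":20,"v":{"b":37,"br":46,"e":74,"lig":8},"y":78}}
After op 8 (add /qp/o 70): {"e":{"c":{"cl":74,"p":83},"h":{"cxy":12,"lh":9,"xz":37},"zy":65},"qp":{"aso":{"ou":87,"q":40},"n":20,"o":70,"v":{"b":37,"br":46,"e":74,"lig":8},"y":78}}
After op 9 (replace /e/h/lh 66): {"e":{"c":{"cl":74,"p":83},"h":{"cxy":12,"lh":66,"xz":37},"zy":65},"qp":{"aso":{"ou":87,"q":40},"n":20,"o":70,"v":{"b":37,"br":46,"e":74,"lig":8},"y":78}}
After op 10 (add /a 2): {"a":2,"e":{"c":{"cl":74,"p":83},"h":{"cxy":12,"lh":66,"xz":37},"zy":65},"qp":{"aso":{"ou":87,"q":40},"n":20,"o":70,"v":{"b":37,"br":46,"e":74,"lig":8},"y":78}}
After op 11 (add /qp/aso/eb 6): {"a":2,"e":{"c":{"cl":74,"p":83},"h":{"cxy":12,"lh":66,"xz":37},"zy":65},"qp":{"aso":{"eb":6,"ou":87,"q":40},"n":20,"o":70,"v":{"b":37,"br":46,"e":74,"lig":8},"y":78}}
After op 12 (remove /qp/aso/eb): {"a":2,"e":{"c":{"cl":74,"p":83},"h":{"cxy":12,"lh":66,"xz":37},"zy":65},"qp":{"aso":{"ou":87,"q":40},"n":20,"o":70,"v":{"b":37,"br":46,"e":74,"lig":8},"y":78}}
After op 13 (add /qp/v/stg 96): {"a":2,"e":{"c":{"cl":74,"p":83},"h":{"cxy":12,"lh":66,"xz":37},"zy":65},"qp":{"aso":{"ou":87,"q":40},"n":20,"o":70,"v":{"b":37,"br":46,"e":74,"lig":8,"stg":96},"y":78}}
After op 14 (add /qp/aso/ha 0): {"a":2,"e":{"c":{"cl":74,"p":83},"h":{"cxy":12,"lh":66,"xz":37},"zy":65},"qp":{"aso":{"ha":0,"ou":87,"q":40},"n":20,"o":70,"v":{"b":37,"br":46,"e":74,"lig":8,"stg":96},"y":78}}
After op 15 (remove /e/h): {"a":2,"e":{"c":{"cl":74,"p":83},"zy":65},"qp":{"aso":{"ha":0,"ou":87,"q":40},"n":20,"o":70,"v":{"b":37,"br":46,"e":74,"lig":8,"stg":96},"y":78}}
After op 16 (add /qp/y 87): {"a":2,"e":{"c":{"cl":74,"p":83},"zy":65},"qp":{"aso":{"ha":0,"ou":87,"q":40},"n":20,"o":70,"v":{"b":37,"br":46,"e":74,"lig":8,"stg":96},"y":87}}
After op 17 (replace /e 78): {"a":2,"e":78,"qp":{"aso":{"ha":0,"ou":87,"q":40},"n":20,"o":70,"v":{"b":37,"br":46,"e":74,"lig":8,"stg":96},"y":87}}
After op 18 (add /qp/o 29): {"a":2,"e":78,"qp":{"aso":{"ha":0,"ou":87,"q":40},"n":20,"o":29,"v":{"b":37,"br":46,"e":74,"lig":8,"stg":96},"y":87}}

Answer: {"a":2,"e":78,"qp":{"aso":{"ha":0,"ou":87,"q":40},"n":20,"o":29,"v":{"b":37,"br":46,"e":74,"lig":8,"stg":96},"y":87}}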